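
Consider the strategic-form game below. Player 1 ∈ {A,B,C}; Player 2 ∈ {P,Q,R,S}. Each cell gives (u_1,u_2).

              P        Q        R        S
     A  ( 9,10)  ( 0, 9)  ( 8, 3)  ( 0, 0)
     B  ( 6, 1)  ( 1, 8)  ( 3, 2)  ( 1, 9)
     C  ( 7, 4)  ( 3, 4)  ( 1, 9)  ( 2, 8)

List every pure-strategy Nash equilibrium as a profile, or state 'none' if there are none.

Nash profiles: (A,P)

(A,P): NE
(A,Q): not NE [P1→C gives 3>0; P2→P gives 10>9]
(A,R): not NE [P2→P gives 10>3]
(A,S): not NE [P1→C gives 2>0; P2→P gives 10>0]
(B,P): not NE [P1→A gives 9>6; P2→S gives 9>1]
(B,Q): not NE [P1→C gives 3>1; P2→S gives 9>8]
(B,R): not NE [P1→A gives 8>3; P2→S gives 9>2]
(B,S): not NE [P1→C gives 2>1]
(C,P): not NE [P1→A gives 9>7; P2→R gives 9>4]
(C,Q): not NE [P2→R gives 9>4]
(C,R): not NE [P1→A gives 8>1]
(C,S): not NE [P2→R gives 9>8]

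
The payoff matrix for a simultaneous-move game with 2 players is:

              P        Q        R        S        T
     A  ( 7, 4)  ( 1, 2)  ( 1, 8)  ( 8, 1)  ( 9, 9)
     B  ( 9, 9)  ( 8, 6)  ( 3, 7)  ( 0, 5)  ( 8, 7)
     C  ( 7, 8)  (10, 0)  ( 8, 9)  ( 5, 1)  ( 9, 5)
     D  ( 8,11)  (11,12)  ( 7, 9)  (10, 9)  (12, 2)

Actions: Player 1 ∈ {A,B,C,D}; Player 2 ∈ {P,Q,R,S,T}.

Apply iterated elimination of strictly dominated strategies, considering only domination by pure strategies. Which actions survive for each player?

IESDS → P1:{B,C,D} P2:{P,Q,R}

P1 drop A (D beats it: P:8>7 Q:11>1 R:7>1 S:10>8 T:12>9)
P2 drop S (P beats it: B:9>5 C:8>1 D:11>9)
P2 drop T (P beats it: B:9>7 C:8>5 D:11>2)
P1→{B,C,D} P2→{P,Q,R}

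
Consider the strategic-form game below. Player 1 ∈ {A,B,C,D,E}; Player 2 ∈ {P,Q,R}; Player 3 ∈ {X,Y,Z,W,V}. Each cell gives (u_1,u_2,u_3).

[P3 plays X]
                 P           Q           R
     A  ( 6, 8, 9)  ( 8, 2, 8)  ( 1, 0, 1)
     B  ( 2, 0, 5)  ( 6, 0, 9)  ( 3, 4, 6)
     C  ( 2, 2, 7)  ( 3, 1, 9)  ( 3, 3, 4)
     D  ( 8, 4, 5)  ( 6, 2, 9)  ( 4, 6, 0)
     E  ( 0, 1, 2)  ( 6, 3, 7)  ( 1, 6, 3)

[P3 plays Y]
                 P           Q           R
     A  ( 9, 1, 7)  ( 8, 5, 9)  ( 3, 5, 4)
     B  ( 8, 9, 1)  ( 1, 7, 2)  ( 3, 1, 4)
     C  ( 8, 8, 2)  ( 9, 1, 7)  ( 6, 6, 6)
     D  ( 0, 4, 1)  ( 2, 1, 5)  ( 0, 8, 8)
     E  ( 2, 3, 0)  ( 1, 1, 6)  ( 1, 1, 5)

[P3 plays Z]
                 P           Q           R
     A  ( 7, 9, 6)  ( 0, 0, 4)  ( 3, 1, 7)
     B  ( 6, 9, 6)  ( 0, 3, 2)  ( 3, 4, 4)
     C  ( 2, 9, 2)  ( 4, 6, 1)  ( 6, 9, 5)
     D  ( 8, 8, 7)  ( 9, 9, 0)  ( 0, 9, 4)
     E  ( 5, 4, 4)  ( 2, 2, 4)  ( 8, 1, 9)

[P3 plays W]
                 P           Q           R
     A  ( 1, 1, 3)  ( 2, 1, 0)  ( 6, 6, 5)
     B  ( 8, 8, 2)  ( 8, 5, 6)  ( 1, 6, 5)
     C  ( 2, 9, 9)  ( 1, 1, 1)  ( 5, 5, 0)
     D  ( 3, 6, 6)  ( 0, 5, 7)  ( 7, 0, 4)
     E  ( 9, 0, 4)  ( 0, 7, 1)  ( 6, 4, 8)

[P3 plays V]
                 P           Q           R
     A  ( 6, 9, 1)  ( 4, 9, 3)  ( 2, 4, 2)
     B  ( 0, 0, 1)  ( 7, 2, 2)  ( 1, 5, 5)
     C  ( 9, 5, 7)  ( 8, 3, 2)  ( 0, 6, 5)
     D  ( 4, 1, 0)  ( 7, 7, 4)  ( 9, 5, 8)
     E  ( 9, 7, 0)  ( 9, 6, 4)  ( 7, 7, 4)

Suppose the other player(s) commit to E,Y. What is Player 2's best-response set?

u_2(P vs E,Y) = 3
u_2(Q vs E,Y) = 1
u_2(R vs E,Y) = 1
max payoff 3 at {P}

argmax u_2 = {P}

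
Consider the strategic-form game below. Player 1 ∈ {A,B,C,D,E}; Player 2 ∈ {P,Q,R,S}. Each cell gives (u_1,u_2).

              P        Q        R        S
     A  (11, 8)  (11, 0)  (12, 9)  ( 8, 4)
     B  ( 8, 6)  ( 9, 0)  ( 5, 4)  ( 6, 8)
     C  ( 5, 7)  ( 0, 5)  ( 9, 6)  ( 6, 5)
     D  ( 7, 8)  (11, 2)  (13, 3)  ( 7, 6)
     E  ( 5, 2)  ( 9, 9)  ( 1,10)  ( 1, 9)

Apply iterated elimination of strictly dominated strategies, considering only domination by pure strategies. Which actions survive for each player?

P1 drop B (A beats it: P:11>8 Q:11>9 R:12>5 S:8>6)
P1 drop C (A beats it: P:11>5 Q:11>0 R:12>9 S:8>6)
P1 drop E (A beats it: P:11>5 Q:11>9 R:12>1 S:8>1)
P2 drop Q (P beats it: A:8>0 D:8>2)
P2 drop S (P beats it: A:8>4 D:8>6)
P1→{A,D} P2→{P,R}

Remaining: P1:{A,D} P2:{P,R}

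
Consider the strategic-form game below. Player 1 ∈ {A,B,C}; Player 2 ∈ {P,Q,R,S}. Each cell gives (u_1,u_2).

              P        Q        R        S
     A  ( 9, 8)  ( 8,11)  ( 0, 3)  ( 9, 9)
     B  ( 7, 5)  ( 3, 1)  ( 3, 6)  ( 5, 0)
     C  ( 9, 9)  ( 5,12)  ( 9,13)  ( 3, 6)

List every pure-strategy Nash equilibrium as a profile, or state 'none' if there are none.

Nash profiles: (A,Q), (C,R)

(A,P): not NE [P2→Q gives 11>8]
(A,Q): NE
(A,R): not NE [P1→C gives 9>0; P2→Q gives 11>3]
(A,S): not NE [P2→Q gives 11>9]
(B,P): not NE [P1→C gives 9>7; P2→R gives 6>5]
(B,Q): not NE [P1→A gives 8>3; P2→R gives 6>1]
(B,R): not NE [P1→C gives 9>3]
(B,S): not NE [P1→A gives 9>5; P2→R gives 6>0]
(C,P): not NE [P2→R gives 13>9]
(C,Q): not NE [P1→A gives 8>5; P2→R gives 13>12]
(C,R): NE
(C,S): not NE [P1→A gives 9>3; P2→R gives 13>6]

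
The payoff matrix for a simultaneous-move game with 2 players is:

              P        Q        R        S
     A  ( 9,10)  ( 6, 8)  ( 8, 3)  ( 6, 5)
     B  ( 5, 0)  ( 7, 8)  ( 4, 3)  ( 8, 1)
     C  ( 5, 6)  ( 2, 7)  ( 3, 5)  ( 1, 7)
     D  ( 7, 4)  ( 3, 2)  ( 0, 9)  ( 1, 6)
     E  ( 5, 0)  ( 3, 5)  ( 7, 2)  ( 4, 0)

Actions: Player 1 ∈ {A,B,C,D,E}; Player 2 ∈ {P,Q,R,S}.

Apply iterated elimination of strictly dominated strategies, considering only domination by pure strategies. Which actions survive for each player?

P1 drop C (A beats it: P:9>5 Q:6>2 R:8>3 S:6>1)
P1 drop D (A beats it: P:9>7 Q:6>3 R:8>0 S:6>1)
P1 drop E (A beats it: P:9>5 Q:6>3 R:8>7 S:6>4)
P2 drop R (Q beats it: A:8>3 B:8>3)
P2 drop S (Q beats it: A:8>5 B:8>1)
P1→{A,B} P2→{P,Q}

Remaining: P1:{A,B} P2:{P,Q}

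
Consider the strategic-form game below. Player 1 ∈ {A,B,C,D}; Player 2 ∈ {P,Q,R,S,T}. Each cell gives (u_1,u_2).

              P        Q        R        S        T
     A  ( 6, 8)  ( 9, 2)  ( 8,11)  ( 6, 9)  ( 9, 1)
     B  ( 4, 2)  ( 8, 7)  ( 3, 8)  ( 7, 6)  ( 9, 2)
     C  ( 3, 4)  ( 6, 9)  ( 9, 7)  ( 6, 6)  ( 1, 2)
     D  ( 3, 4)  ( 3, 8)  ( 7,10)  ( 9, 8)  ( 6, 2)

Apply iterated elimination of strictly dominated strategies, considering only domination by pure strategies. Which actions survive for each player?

P2 drop P (R beats it: A:11>8 B:8>2 C:7>4 D:10>4)
P2 drop S (R beats it: A:11>9 B:8>6 C:7>6 D:10>8)
P1 drop D (A beats it: Q:9>3 R:8>7 T:9>6)
P2 drop T (Q beats it: A:2>1 B:7>2 C:9>2)
P1 drop B (A beats it: Q:9>8 R:8>3)
P1→{A,C} P2→{Q,R}

IESDS → P1:{A,C} P2:{Q,R}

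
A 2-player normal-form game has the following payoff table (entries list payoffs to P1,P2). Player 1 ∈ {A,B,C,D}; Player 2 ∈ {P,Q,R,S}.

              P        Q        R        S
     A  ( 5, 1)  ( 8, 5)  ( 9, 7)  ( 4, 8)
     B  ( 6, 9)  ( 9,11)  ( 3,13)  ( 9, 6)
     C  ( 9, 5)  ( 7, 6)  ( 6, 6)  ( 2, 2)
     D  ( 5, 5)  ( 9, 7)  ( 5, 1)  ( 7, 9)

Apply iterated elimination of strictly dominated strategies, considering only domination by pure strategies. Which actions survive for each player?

Remaining: P1:{A,B,D} P2:{Q,R,S}

P2 drop P (Q beats it: A:5>1 B:11>9 C:6>5 D:7>5)
P1 drop C (A beats it: Q:8>7 R:9>6 S:4>2)
P1→{A,B,D} P2→{Q,R,S}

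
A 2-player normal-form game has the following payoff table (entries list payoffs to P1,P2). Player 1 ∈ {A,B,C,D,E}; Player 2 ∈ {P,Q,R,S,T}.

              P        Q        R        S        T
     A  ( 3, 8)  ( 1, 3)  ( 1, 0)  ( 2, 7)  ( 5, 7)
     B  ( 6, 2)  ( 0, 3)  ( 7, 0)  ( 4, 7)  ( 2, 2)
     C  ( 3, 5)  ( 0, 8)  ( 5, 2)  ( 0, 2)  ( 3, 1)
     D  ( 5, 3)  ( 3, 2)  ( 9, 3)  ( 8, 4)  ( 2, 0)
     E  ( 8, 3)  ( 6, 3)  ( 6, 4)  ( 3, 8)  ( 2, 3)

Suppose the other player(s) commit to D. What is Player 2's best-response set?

P2 best: {S}

u_2(P vs D) = 3
u_2(Q vs D) = 2
u_2(R vs D) = 3
u_2(S vs D) = 4
u_2(T vs D) = 0
max payoff 4 at {S}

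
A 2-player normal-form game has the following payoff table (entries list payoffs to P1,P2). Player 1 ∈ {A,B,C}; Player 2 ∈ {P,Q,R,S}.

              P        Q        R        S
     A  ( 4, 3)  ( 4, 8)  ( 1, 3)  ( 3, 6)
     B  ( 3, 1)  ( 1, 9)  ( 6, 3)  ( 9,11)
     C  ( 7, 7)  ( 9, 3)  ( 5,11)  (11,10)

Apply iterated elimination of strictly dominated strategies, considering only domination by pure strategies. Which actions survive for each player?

Survivors P1:{B,C} P2:{R,S}

P1 drop A (C beats it: P:7>4 Q:9>4 R:5>1 S:11>3)
P2 drop P (R beats it: B:3>1 C:11>7)
P2 drop Q (S beats it: B:11>9 C:10>3)
P1→{B,C} P2→{R,S}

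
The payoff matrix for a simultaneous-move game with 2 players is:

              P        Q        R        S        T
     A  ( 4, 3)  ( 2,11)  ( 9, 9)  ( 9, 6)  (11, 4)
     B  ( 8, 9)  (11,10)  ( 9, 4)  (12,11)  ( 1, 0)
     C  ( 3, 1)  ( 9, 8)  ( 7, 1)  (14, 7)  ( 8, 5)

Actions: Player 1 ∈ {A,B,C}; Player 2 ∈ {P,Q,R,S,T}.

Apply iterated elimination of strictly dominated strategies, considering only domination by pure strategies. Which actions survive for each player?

P2 drop P (Q beats it: A:11>3 B:10>9 C:8>1)
P2 drop R (Q beats it: A:11>9 B:10>4 C:8>1)
P2 drop T (Q beats it: A:11>4 B:10>0 C:8>5)
P1 drop A (B beats it: Q:11>2 S:12>9)
P1→{B,C} P2→{Q,S}

Survivors P1:{B,C} P2:{Q,S}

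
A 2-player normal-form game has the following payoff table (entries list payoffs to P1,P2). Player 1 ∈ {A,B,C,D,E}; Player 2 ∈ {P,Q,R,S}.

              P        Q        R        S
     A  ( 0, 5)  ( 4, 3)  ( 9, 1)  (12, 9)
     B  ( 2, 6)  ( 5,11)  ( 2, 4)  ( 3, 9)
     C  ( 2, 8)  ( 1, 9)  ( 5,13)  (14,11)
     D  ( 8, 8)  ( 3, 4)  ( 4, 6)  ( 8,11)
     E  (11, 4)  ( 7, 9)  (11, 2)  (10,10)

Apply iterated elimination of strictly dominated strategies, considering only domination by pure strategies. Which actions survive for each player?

IESDS → P1:{A,C,E} P2:{R,S}

P1 drop B (E beats it: P:11>2 Q:7>5 R:11>2 S:10>3)
P1 drop D (E beats it: P:11>8 Q:7>3 R:11>4 S:10>8)
P2 drop P (S beats it: A:9>5 C:11>8 E:10>4)
P2 drop Q (S beats it: A:9>3 C:11>9 E:10>9)
P1→{A,C,E} P2→{R,S}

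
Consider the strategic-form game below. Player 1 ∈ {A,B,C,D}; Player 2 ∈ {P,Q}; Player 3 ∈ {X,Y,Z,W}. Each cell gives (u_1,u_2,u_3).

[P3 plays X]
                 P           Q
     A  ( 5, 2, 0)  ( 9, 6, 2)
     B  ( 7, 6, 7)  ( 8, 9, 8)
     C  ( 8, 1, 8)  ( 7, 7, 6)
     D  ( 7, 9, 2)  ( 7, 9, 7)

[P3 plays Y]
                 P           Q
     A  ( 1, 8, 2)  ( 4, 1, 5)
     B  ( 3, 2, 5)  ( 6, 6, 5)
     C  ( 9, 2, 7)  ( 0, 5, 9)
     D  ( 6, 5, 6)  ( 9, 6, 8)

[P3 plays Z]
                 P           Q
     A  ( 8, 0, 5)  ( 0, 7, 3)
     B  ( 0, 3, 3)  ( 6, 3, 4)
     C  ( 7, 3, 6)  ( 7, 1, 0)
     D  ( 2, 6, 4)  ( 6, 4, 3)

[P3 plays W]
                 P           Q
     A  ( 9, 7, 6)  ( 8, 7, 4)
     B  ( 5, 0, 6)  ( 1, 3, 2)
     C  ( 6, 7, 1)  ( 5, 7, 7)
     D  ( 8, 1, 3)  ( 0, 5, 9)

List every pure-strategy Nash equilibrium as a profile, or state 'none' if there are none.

Nash profiles: (A,P,W)

(A,P,X): not NE [P1→C gives 8>5; P2→Q gives 6>2; P3→W gives 6>0]
(A,P,Y): not NE [P1→C gives 9>1; P3→W gives 6>2]
(A,P,Z): not NE [P2→Q gives 7>0; P3→W gives 6>5]
(A,P,W): NE
(A,Q,X): not NE [P3→Y gives 5>2]
(A,Q,Y): not NE [P1→D gives 9>4; P2→P gives 8>1]
(A,Q,Z): not NE [P1→C gives 7>0; P3→Y gives 5>3]
(A,Q,W): not NE [P3→Y gives 5>4]
(B,P,X): not NE [P1→C gives 8>7; P2→Q gives 9>6]
(B,P,Y): not NE [P1→C gives 9>3; P2→Q gives 6>2; P3→X gives 7>5]
(B,P,Z): not NE [P1→A gives 8>0; P3→X gives 7>3]
(B,P,W): not NE [P1→A gives 9>5; P2→Q gives 3>0; P3→X gives 7>6]
(B,Q,X): not NE [P1→A gives 9>8]
(B,Q,Y): not NE [P1→D gives 9>6; P3→X gives 8>5]
(B,Q,Z): not NE [P1→C gives 7>6; P3→X gives 8>4]
(B,Q,W): not NE [P1→A gives 8>1; P3→X gives 8>2]
(C,P,X): not NE [P2→Q gives 7>1]
(C,P,Y): not NE [P2→Q gives 5>2; P3→X gives 8>7]
(C,P,Z): not NE [P1→A gives 8>7; P3→X gives 8>6]
(C,P,W): not NE [P1→A gives 9>6; P3→X gives 8>1]
(C,Q,X): not NE [P1→A gives 9>7; P3→Y gives 9>6]
(C,Q,Y): not NE [P1→D gives 9>0]
(C,Q,Z): not NE [P2→P gives 3>1; P3→Y gives 9>0]
(C,Q,W): not NE [P1→A gives 8>5; P3→Y gives 9>7]
(D,P,X): not NE [P1→C gives 8>7; P3→Y gives 6>2]
(D,P,Y): not NE [P1→C gives 9>6; P2→Q gives 6>5]
(D,P,Z): not NE [P1→A gives 8>2; P3→Y gives 6>4]
(D,P,W): not NE [P1→A gives 9>8; P2→Q gives 5>1; P3→Y gives 6>3]
(D,Q,X): not NE [P1→A gives 9>7; P3→W gives 9>7]
(D,Q,Y): not NE [P3→W gives 9>8]
(D,Q,Z): not NE [P1→C gives 7>6; P2→P gives 6>4; P3→W gives 9>3]
(D,Q,W): not NE [P1→A gives 8>0]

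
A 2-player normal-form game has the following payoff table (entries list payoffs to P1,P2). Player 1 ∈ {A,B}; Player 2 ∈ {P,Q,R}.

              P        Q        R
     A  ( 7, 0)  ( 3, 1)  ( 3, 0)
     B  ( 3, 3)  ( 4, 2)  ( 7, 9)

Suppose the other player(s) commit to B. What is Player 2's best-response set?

P2 best: {R}

u_2(P vs B) = 3
u_2(Q vs B) = 2
u_2(R vs B) = 9
max payoff 9 at {R}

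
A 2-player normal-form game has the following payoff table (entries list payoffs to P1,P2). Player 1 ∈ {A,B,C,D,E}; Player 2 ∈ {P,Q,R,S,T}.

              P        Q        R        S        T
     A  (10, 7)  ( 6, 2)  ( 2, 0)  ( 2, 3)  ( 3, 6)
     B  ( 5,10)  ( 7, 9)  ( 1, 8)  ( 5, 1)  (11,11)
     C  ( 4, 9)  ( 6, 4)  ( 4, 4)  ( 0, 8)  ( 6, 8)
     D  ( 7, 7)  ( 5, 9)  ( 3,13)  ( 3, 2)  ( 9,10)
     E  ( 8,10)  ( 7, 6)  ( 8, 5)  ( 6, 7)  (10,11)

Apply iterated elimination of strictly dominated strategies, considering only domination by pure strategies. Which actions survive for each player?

P1 drop C (E beats it: P:8>4 Q:7>6 R:8>4 S:6>0 T:10>6)
P1 drop D (E beats it: P:8>7 Q:7>5 R:8>3 S:6>3 T:10>9)
P2 drop Q (P beats it: A:7>2 B:10>9 E:10>6)
P2 drop R (P beats it: A:7>0 B:10>8 E:10>5)
P2 drop S (P beats it: A:7>3 B:10>1 E:10>7)
P1→{A,B,E} P2→{P,T}

IESDS → P1:{A,B,E} P2:{P,T}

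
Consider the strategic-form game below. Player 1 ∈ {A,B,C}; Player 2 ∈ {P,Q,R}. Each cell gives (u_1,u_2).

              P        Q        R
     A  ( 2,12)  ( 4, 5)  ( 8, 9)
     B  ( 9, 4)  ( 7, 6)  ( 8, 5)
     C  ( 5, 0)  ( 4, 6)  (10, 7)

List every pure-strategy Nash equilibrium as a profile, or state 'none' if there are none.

(A,P): not NE [P1→B gives 9>2]
(A,Q): not NE [P1→B gives 7>4; P2→P gives 12>5]
(A,R): not NE [P1→C gives 10>8; P2→P gives 12>9]
(B,P): not NE [P2→Q gives 6>4]
(B,Q): NE
(B,R): not NE [P1→C gives 10>8; P2→Q gives 6>5]
(C,P): not NE [P1→B gives 9>5; P2→R gives 7>0]
(C,Q): not NE [P1→B gives 7>4; P2→R gives 7>6]
(C,R): NE

PSNE = {(B,Q), (C,R)}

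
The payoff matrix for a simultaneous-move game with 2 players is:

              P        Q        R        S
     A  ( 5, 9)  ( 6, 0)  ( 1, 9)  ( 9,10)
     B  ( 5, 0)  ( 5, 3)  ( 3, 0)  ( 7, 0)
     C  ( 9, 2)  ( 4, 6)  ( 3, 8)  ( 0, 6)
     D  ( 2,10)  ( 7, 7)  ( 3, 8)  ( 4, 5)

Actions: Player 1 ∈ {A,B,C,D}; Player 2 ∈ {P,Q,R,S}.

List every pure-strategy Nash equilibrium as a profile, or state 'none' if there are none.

NE set: (A,S), (C,R)

(A,P): not NE [P1→C gives 9>5; P2→S gives 10>9]
(A,Q): not NE [P1→D gives 7>6; P2→S gives 10>0]
(A,R): not NE [P1→D gives 3>1; P2→S gives 10>9]
(A,S): NE
(B,P): not NE [P1→C gives 9>5; P2→Q gives 3>0]
(B,Q): not NE [P1→D gives 7>5]
(B,R): not NE [P2→Q gives 3>0]
(B,S): not NE [P1→A gives 9>7; P2→Q gives 3>0]
(C,P): not NE [P2→R gives 8>2]
(C,Q): not NE [P1→D gives 7>4; P2→R gives 8>6]
(C,R): NE
(C,S): not NE [P1→A gives 9>0; P2→R gives 8>6]
(D,P): not NE [P1→C gives 9>2]
(D,Q): not NE [P2→P gives 10>7]
(D,R): not NE [P2→P gives 10>8]
(D,S): not NE [P1→A gives 9>4; P2→P gives 10>5]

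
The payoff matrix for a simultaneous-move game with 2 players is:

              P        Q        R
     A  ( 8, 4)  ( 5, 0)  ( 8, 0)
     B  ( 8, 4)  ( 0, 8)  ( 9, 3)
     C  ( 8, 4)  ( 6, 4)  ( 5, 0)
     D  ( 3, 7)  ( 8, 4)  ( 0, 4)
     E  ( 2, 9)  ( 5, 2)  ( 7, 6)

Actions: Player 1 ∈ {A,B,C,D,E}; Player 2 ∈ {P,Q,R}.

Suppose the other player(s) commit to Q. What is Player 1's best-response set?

argmax u_1 = {D}

u_1(A vs Q) = 5
u_1(B vs Q) = 0
u_1(C vs Q) = 6
u_1(D vs Q) = 8
u_1(E vs Q) = 5
max payoff 8 at {D}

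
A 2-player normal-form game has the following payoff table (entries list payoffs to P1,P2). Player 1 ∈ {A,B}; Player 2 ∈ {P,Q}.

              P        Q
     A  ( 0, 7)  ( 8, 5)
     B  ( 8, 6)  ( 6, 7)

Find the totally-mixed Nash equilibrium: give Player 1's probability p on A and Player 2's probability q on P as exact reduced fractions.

P1 indiff ⇒ q·0+(1-q)·8 = q·8+(1-q)·6 ⇒ q(-8) = (1-q)(-2) ⇒ q = 1/5
P2 indiff ⇒ p·7+(1-p)·6 = p·5+(1-p)·7 ⇒ p(2) = (1-p)(1) ⇒ p = 1/3

(p,q) = (1/3, 1/5)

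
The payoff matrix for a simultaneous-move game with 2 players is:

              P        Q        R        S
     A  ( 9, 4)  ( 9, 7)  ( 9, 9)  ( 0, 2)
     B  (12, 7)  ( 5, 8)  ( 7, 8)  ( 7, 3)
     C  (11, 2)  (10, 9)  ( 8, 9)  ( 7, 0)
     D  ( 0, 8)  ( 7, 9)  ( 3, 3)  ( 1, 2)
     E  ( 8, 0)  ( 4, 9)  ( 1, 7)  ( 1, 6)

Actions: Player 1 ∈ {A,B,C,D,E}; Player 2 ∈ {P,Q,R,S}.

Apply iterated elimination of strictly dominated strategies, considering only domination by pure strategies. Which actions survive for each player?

Survivors P1:{A,C} P2:{Q,R}

P1 drop D (C beats it: P:11>0 Q:10>7 R:8>3 S:7>1)
P1 drop E (B beats it: P:12>8 Q:5>4 R:7>1 S:7>1)
P2 drop P (Q beats it: A:7>4 B:8>7 C:9>2)
P2 drop S (Q beats it: A:7>2 B:8>3 C:9>0)
P1 drop B (A beats it: Q:9>5 R:9>7)
P1→{A,C} P2→{Q,R}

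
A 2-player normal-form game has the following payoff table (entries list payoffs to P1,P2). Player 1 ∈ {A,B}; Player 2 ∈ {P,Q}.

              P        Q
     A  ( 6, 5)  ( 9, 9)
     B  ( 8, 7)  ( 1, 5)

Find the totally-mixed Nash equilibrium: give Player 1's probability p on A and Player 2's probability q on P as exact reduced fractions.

P1 indiff ⇒ q·6+(1-q)·9 = q·8+(1-q)·1 ⇒ q(-2) = (1-q)(-8) ⇒ q = 4/5
P2 indiff ⇒ p·5+(1-p)·7 = p·9+(1-p)·5 ⇒ p(-4) = (1-p)(-2) ⇒ p = 1/3

p=1/3, q=4/5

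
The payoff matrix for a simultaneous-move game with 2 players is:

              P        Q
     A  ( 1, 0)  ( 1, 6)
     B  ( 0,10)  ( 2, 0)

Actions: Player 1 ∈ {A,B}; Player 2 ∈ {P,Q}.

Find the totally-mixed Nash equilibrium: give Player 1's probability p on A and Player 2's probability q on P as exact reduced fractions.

P1 mixes 5/8 on A; P2 mixes 1/2 on P

P1 indiff ⇒ q·1+(1-q)·1 = q·0+(1-q)·2 ⇒ q(1) = (1-q)(1) ⇒ q = 1/2
P2 indiff ⇒ p·0+(1-p)·10 = p·6+(1-p)·0 ⇒ p(-6) = (1-p)(-10) ⇒ p = 5/8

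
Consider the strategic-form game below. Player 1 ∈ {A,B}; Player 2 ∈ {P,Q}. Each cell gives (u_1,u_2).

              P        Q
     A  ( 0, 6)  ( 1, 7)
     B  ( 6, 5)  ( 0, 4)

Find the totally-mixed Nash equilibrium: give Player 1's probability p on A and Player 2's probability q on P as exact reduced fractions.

P1 indiff ⇒ q·0+(1-q)·1 = q·6+(1-q)·0 ⇒ q(-6) = (1-q)(-1) ⇒ q = 1/7
P2 indiff ⇒ p·6+(1-p)·5 = p·7+(1-p)·4 ⇒ p(-1) = (1-p)(-1) ⇒ p = 1/2

P1 mixes 1/2 on A; P2 mixes 1/7 on P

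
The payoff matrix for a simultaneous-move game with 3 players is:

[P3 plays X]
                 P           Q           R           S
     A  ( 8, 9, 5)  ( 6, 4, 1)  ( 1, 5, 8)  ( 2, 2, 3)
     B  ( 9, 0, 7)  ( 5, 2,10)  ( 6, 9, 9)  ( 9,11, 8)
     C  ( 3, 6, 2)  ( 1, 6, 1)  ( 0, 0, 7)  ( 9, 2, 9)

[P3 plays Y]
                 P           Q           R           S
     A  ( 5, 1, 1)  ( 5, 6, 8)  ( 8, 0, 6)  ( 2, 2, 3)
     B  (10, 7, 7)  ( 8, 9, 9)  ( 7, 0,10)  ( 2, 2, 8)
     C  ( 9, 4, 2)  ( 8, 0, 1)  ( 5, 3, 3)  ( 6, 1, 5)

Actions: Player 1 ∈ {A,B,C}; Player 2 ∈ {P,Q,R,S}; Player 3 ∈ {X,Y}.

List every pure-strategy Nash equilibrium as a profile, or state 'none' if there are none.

(A,P,X): not NE [P1→B gives 9>8]
(A,P,Y): not NE [P1→B gives 10>5; P2→Q gives 6>1; P3→X gives 5>1]
(A,Q,X): not NE [P2→P gives 9>4; P3→Y gives 8>1]
(A,Q,Y): not NE [P1→C gives 8>5]
(A,R,X): not NE [P1→B gives 6>1; P2→P gives 9>5]
(A,R,Y): not NE [P2→Q gives 6>0; P3→X gives 8>6]
(A,S,X): not NE [P1→C gives 9>2; P2→P gives 9>2]
(A,S,Y): not NE [P1→C gives 6>2; P2→Q gives 6>2]
(B,P,X): not NE [P2→S gives 11>0]
(B,P,Y): not NE [P2→Q gives 9>7]
(B,Q,X): not NE [P1→A gives 6>5; P2→S gives 11>2]
(B,Q,Y): not NE [P3→X gives 10>9]
(B,R,X): not NE [P2→S gives 11>9; P3→Y gives 10>9]
(B,R,Y): not NE [P1→A gives 8>7; P2→Q gives 9>0]
(B,S,X): NE
(B,S,Y): not NE [P1→C gives 6>2; P2→Q gives 9>2]
(C,P,X): not NE [P1→B gives 9>3]
(C,P,Y): not NE [P1→B gives 10>9]
(C,Q,X): not NE [P1→A gives 6>1]
(C,Q,Y): not NE [P2→P gives 4>0]
(C,R,X): not NE [P1→B gives 6>0; P2→Q gives 6>0]
(C,R,Y): not NE [P1→A gives 8>5; P2→P gives 4>3; P3→X gives 7>3]
(C,S,X): not NE [P2→Q gives 6>2]
(C,S,Y): not NE [P2→P gives 4>1; P3→X gives 9>5]

PSNE = {(B,S,X)}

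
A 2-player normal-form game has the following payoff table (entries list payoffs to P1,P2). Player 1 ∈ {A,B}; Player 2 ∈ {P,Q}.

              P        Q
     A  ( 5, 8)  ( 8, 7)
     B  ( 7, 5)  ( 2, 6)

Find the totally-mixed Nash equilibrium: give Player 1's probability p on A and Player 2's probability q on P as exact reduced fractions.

P1 indiff ⇒ q·5+(1-q)·8 = q·7+(1-q)·2 ⇒ q(-2) = (1-q)(-6) ⇒ q = 3/4
P2 indiff ⇒ p·8+(1-p)·5 = p·7+(1-p)·6 ⇒ p(1) = (1-p)(1) ⇒ p = 1/2

(p,q) = (1/2, 3/4)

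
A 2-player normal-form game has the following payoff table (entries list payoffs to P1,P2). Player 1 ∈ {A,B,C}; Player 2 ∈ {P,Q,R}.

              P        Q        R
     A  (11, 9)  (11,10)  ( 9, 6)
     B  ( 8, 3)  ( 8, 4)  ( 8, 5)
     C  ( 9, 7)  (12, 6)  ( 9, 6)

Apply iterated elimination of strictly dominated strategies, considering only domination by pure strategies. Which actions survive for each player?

P1 drop B (A beats it: P:11>8 Q:11>8 R:9>8)
P2 drop R (P beats it: A:9>6 C:7>6)
P1→{A,C} P2→{P,Q}

IESDS → P1:{A,C} P2:{P,Q}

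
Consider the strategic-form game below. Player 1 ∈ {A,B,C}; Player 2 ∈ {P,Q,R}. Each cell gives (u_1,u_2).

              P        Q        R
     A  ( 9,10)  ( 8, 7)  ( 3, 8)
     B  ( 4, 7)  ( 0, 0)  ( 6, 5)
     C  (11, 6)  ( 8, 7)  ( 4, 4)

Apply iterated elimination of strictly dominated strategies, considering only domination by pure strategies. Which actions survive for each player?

IESDS → P1:{A,C} P2:{P,Q}

P2 drop R (P beats it: A:10>8 B:7>5 C:6>4)
P1 drop B (A beats it: P:9>4 Q:8>0)
P1→{A,C} P2→{P,Q}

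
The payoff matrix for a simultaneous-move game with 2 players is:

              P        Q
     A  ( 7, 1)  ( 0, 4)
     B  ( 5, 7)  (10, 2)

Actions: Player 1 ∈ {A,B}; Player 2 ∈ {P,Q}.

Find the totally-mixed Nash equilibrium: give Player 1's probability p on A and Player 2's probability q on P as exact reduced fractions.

p=5/8, q=5/6

P1 indiff ⇒ q·7+(1-q)·0 = q·5+(1-q)·10 ⇒ q(2) = (1-q)(10) ⇒ q = 5/6
P2 indiff ⇒ p·1+(1-p)·7 = p·4+(1-p)·2 ⇒ p(-3) = (1-p)(-5) ⇒ p = 5/8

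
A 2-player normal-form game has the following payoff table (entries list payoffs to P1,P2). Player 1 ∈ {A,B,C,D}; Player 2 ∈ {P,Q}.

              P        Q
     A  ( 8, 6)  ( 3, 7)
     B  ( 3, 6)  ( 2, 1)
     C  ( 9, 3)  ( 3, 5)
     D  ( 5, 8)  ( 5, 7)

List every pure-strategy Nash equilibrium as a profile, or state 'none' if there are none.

(A,P): not NE [P1→C gives 9>8; P2→Q gives 7>6]
(A,Q): not NE [P1→D gives 5>3]
(B,P): not NE [P1→C gives 9>3]
(B,Q): not NE [P1→D gives 5>2; P2→P gives 6>1]
(C,P): not NE [P2→Q gives 5>3]
(C,Q): not NE [P1→D gives 5>3]
(D,P): not NE [P1→C gives 9>5]
(D,Q): not NE [P2→P gives 8>7]

Equilibria: none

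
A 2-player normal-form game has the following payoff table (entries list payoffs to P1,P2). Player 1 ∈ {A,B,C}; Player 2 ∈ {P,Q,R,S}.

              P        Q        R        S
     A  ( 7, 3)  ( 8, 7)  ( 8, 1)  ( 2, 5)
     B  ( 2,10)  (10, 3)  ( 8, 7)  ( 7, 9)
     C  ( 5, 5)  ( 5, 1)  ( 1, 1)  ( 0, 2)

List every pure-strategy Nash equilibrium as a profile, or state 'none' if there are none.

(A,P): not NE [P2→Q gives 7>3]
(A,Q): not NE [P1→B gives 10>8]
(A,R): not NE [P2→Q gives 7>1]
(A,S): not NE [P1→B gives 7>2; P2→Q gives 7>5]
(B,P): not NE [P1→A gives 7>2]
(B,Q): not NE [P2→P gives 10>3]
(B,R): not NE [P2→P gives 10>7]
(B,S): not NE [P2→P gives 10>9]
(C,P): not NE [P1→A gives 7>5]
(C,Q): not NE [P1→B gives 10>5; P2→P gives 5>1]
(C,R): not NE [P1→B gives 8>1; P2→P gives 5>1]
(C,S): not NE [P1→B gives 7>0; P2→P gives 5>2]

Equilibria: none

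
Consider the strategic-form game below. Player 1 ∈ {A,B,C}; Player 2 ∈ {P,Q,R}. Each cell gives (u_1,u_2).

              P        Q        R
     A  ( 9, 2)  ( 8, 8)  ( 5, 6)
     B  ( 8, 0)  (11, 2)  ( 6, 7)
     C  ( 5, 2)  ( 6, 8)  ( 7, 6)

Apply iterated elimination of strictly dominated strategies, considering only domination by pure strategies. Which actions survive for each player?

P2 drop P (Q beats it: A:8>2 B:2>0 C:8>2)
P1 drop A (B beats it: Q:11>8 R:6>5)
P1→{B,C} P2→{Q,R}

Survivors P1:{B,C} P2:{Q,R}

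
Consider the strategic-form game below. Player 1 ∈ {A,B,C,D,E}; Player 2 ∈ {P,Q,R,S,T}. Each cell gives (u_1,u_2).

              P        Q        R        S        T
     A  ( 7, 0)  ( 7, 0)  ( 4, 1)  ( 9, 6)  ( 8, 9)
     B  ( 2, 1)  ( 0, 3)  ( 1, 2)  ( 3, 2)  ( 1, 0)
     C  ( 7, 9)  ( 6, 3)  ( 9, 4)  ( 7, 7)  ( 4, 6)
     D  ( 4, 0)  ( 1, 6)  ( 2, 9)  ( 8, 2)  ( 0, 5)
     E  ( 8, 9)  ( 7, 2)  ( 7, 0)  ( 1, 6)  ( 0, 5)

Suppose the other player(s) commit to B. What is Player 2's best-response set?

u_2(P vs B) = 1
u_2(Q vs B) = 3
u_2(R vs B) = 2
u_2(S vs B) = 2
u_2(T vs B) = 0
max payoff 3 at {Q}

argmax u_2 = {Q}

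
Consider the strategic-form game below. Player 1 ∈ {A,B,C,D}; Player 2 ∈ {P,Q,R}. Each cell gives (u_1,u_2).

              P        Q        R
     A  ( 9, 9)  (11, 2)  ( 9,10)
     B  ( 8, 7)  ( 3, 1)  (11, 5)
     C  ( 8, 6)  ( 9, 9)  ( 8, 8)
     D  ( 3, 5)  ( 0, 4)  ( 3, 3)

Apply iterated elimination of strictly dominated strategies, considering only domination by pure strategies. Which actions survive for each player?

P1 drop C (A beats it: P:9>8 Q:11>9 R:9>8)
P1 drop D (A beats it: P:9>3 Q:11>0 R:9>3)
P2 drop Q (P beats it: A:9>2 B:7>1)
P1→{A,B} P2→{P,R}

Remaining: P1:{A,B} P2:{P,R}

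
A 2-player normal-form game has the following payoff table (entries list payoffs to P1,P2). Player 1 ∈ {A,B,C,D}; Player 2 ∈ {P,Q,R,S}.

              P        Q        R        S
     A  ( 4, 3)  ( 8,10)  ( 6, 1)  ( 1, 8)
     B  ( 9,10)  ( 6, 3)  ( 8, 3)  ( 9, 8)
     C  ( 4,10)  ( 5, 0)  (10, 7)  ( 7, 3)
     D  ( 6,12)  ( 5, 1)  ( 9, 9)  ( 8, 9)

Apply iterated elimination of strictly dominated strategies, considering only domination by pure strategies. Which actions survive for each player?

Survivors P1:{A,B} P2:{P,Q,S}

P2 drop R (P beats it: A:3>1 B:10>3 C:10>7 D:12>9)
P1 drop C (B beats it: P:9>4 Q:6>5 S:9>7)
P1 drop D (B beats it: P:9>6 Q:6>5 S:9>8)
P1→{A,B} P2→{P,Q,S}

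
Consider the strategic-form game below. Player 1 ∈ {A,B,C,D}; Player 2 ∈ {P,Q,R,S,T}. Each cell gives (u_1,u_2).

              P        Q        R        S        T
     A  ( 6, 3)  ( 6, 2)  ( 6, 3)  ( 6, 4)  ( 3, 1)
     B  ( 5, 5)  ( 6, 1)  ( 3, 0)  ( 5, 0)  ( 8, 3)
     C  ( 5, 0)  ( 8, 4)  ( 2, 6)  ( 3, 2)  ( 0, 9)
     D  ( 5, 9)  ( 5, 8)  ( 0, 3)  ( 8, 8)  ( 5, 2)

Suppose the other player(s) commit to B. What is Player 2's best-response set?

u_2(P vs B) = 5
u_2(Q vs B) = 1
u_2(R vs B) = 0
u_2(S vs B) = 0
u_2(T vs B) = 3
max payoff 5 at {P}

BR_2 = {P}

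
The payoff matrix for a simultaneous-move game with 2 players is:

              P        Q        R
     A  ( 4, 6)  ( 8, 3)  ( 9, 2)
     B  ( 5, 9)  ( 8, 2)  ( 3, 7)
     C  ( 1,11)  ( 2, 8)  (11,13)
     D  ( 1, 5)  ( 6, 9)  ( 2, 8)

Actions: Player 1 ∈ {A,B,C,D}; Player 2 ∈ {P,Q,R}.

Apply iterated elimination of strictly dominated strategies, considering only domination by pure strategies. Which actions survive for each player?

P1 drop D (A beats it: P:4>1 Q:8>6 R:9>2)
P2 drop Q (P beats it: A:6>3 B:9>2 C:11>8)
P1→{A,B,C} P2→{P,R}

Survivors P1:{A,B,C} P2:{P,R}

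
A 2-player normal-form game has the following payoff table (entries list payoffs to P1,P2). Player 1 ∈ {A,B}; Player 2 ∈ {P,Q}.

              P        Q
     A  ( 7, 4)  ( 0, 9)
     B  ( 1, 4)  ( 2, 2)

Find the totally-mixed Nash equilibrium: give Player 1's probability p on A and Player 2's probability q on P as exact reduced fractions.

P1 indiff ⇒ q·7+(1-q)·0 = q·1+(1-q)·2 ⇒ q(6) = (1-q)(2) ⇒ q = 1/4
P2 indiff ⇒ p·4+(1-p)·4 = p·9+(1-p)·2 ⇒ p(-5) = (1-p)(-2) ⇒ p = 2/7

P1 mixes 2/7 on A; P2 mixes 1/4 on P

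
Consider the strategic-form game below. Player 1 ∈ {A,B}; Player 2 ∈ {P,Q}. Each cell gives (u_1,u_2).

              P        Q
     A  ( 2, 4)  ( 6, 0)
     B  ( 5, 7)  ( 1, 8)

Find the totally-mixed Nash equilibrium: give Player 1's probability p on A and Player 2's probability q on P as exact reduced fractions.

P1 indiff ⇒ q·2+(1-q)·6 = q·5+(1-q)·1 ⇒ q(-3) = (1-q)(-5) ⇒ q = 5/8
P2 indiff ⇒ p·4+(1-p)·7 = p·0+(1-p)·8 ⇒ p(4) = (1-p)(1) ⇒ p = 1/5

P1 mixes 1/5 on A; P2 mixes 5/8 on P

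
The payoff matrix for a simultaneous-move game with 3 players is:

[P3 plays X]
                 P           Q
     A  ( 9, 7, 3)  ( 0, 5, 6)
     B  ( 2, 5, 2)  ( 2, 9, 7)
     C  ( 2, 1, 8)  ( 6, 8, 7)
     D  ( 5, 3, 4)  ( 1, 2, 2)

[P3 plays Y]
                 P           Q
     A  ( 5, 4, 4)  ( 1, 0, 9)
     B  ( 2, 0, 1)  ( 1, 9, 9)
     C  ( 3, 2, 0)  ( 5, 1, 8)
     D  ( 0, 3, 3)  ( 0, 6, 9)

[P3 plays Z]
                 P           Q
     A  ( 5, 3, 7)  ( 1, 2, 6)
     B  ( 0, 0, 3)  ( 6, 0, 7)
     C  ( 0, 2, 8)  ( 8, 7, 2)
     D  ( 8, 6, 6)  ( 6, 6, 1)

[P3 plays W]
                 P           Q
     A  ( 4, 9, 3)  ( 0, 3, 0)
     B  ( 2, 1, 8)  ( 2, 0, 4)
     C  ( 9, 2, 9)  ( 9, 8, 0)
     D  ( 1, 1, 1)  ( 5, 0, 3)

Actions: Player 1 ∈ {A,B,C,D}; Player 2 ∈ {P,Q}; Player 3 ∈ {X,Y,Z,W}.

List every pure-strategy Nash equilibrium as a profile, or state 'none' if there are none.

PSNE = {(D,P,Z)}

(A,P,X): not NE [P3→Z gives 7>3]
(A,P,Y): not NE [P3→Z gives 7>4]
(A,P,Z): not NE [P1→D gives 8>5]
(A,P,W): not NE [P1→C gives 9>4; P3→Z gives 7>3]
(A,Q,X): not NE [P1→C gives 6>0; P2→P gives 7>5; P3→Y gives 9>6]
(A,Q,Y): not NE [P1→C gives 5>1; P2→P gives 4>0]
(A,Q,Z): not NE [P1→C gives 8>1; P2→P gives 3>2; P3→Y gives 9>6]
(A,Q,W): not NE [P1→C gives 9>0; P2→P gives 9>3; P3→Y gives 9>0]
(B,P,X): not NE [P1→A gives 9>2; P2→Q gives 9>5; P3→W gives 8>2]
(B,P,Y): not NE [P1→A gives 5>2; P2→Q gives 9>0; P3→W gives 8>1]
(B,P,Z): not NE [P1→D gives 8>0; P3→W gives 8>3]
(B,P,W): not NE [P1→C gives 9>2]
(B,Q,X): not NE [P1→C gives 6>2; P3→Y gives 9>7]
(B,Q,Y): not NE [P1→C gives 5>1]
(B,Q,Z): not NE [P1→C gives 8>6; P3→Y gives 9>7]
(B,Q,W): not NE [P1→C gives 9>2; P2→P gives 1>0; P3→Y gives 9>4]
(C,P,X): not NE [P1→A gives 9>2; P2→Q gives 8>1; P3→W gives 9>8]
(C,P,Y): not NE [P1→A gives 5>3; P3→W gives 9>0]
(C,P,Z): not NE [P1→D gives 8>0; P2→Q gives 7>2; P3→W gives 9>8]
(C,P,W): not NE [P2→Q gives 8>2]
(C,Q,X): not NE [P3→Y gives 8>7]
(C,Q,Y): not NE [P2→P gives 2>1]
(C,Q,Z): not NE [P3→Y gives 8>2]
(C,Q,W): not NE [P3→Y gives 8>0]
(D,P,X): not NE [P1→A gives 9>5; P3→Z gives 6>4]
(D,P,Y): not NE [P1→A gives 5>0; P2→Q gives 6>3; P3→Z gives 6>3]
(D,P,Z): NE
(D,P,W): not NE [P1→C gives 9>1; P3→Z gives 6>1]
(D,Q,X): not NE [P1→C gives 6>1; P2→P gives 3>2; P3→Y gives 9>2]
(D,Q,Y): not NE [P1→C gives 5>0]
(D,Q,Z): not NE [P1→C gives 8>6; P3→Y gives 9>1]
(D,Q,W): not NE [P1→C gives 9>5; P2→P gives 1>0; P3→Y gives 9>3]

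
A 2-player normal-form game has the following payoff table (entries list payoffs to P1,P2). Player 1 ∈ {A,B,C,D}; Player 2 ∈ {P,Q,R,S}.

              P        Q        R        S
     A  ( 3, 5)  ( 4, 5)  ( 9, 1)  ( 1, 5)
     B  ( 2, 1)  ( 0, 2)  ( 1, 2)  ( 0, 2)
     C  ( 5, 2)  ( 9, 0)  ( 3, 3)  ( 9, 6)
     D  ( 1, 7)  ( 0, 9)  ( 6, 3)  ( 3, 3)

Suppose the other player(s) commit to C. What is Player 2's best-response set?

argmax u_2 = {S}

u_2(P vs C) = 2
u_2(Q vs C) = 0
u_2(R vs C) = 3
u_2(S vs C) = 6
max payoff 6 at {S}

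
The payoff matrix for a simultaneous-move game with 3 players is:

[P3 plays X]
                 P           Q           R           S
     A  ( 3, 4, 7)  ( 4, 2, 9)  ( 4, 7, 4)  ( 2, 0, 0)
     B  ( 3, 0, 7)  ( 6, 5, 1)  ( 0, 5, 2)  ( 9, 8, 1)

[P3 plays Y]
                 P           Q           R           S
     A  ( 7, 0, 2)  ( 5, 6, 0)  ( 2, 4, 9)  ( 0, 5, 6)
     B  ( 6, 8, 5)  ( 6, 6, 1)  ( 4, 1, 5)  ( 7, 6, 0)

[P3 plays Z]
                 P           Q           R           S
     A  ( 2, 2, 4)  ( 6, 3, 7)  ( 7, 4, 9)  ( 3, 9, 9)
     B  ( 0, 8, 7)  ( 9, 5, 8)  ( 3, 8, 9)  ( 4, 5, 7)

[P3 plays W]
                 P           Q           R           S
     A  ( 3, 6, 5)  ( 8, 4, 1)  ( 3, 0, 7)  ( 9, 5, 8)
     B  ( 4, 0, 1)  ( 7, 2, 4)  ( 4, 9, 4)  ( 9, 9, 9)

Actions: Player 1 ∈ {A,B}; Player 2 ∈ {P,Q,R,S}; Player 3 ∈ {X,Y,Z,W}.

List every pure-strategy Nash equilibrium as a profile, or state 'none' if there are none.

(A,P,X): not NE [P2→R gives 7>4]
(A,P,Y): not NE [P2→Q gives 6>0; P3→X gives 7>2]
(A,P,Z): not NE [P2→S gives 9>2; P3→X gives 7>4]
(A,P,W): not NE [P1→B gives 4>3; P3→X gives 7>5]
(A,Q,X): not NE [P1→B gives 6>4; P2→R gives 7>2]
(A,Q,Y): not NE [P1→B gives 6>5; P3→X gives 9>0]
(A,Q,Z): not NE [P1→B gives 9>6; P2→S gives 9>3; P3→X gives 9>7]
(A,Q,W): not NE [P2→P gives 6>4; P3→X gives 9>1]
(A,R,X): not NE [P3→Z gives 9>4]
(A,R,Y): not NE [P1→B gives 4>2; P2→Q gives 6>4]
(A,R,Z): not NE [P2→S gives 9>4]
(A,R,W): not NE [P1→B gives 4>3; P2→P gives 6>0; P3→Z gives 9>7]
(A,S,X): not NE [P1→B gives 9>2; P2→R gives 7>0; P3→Z gives 9>0]
(A,S,Y): not NE [P1→B gives 7>0; P2→Q gives 6>5; P3→Z gives 9>6]
(A,S,Z): not NE [P1→B gives 4>3]
(A,S,W): not NE [P2→P gives 6>5; P3→Z gives 9>8]
(B,P,X): not NE [P2→S gives 8>0]
(B,P,Y): not NE [P1→A gives 7>6; P3→Z gives 7>5]
(B,P,Z): not NE [P1→A gives 2>0]
(B,P,W): not NE [P2→S gives 9>0; P3→Z gives 7>1]
(B,Q,X): not NE [P2→S gives 8>5; P3→Z gives 8>1]
(B,Q,Y): not NE [P2→P gives 8>6; P3→Z gives 8>1]
(B,Q,Z): not NE [P2→R gives 8>5]
(B,Q,W): not NE [P1→A gives 8>7; P2→S gives 9>2; P3→Z gives 8>4]
(B,R,X): not NE [P1→A gives 4>0; P2→S gives 8>5; P3→Z gives 9>2]
(B,R,Y): not NE [P2→P gives 8>1; P3→Z gives 9>5]
(B,R,Z): not NE [P1→A gives 7>3]
(B,R,W): not NE [P3→Z gives 9>4]
(B,S,X): not NE [P3→W gives 9>1]
(B,S,Y): not NE [P2→P gives 8>6; P3→W gives 9>0]
(B,S,Z): not NE [P2→R gives 8>5; P3→W gives 9>7]
(B,S,W): NE

NE set: (B,S,W)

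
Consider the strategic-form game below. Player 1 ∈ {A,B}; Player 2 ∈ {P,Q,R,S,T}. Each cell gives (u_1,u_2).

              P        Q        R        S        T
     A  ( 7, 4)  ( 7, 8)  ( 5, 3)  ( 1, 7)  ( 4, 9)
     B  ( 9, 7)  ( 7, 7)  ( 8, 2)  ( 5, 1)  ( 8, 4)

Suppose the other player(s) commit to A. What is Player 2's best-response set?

u_2(P vs A) = 4
u_2(Q vs A) = 8
u_2(R vs A) = 3
u_2(S vs A) = 7
u_2(T vs A) = 9
max payoff 9 at {T}

P2 best: {T}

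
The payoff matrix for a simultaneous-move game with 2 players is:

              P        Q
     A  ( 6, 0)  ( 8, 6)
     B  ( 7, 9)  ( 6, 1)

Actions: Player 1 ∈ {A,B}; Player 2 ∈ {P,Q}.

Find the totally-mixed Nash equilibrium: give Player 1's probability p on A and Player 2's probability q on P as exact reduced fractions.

(p,q) = (4/7, 2/3)

P1 indiff ⇒ q·6+(1-q)·8 = q·7+(1-q)·6 ⇒ q(-1) = (1-q)(-2) ⇒ q = 2/3
P2 indiff ⇒ p·0+(1-p)·9 = p·6+(1-p)·1 ⇒ p(-6) = (1-p)(-8) ⇒ p = 4/7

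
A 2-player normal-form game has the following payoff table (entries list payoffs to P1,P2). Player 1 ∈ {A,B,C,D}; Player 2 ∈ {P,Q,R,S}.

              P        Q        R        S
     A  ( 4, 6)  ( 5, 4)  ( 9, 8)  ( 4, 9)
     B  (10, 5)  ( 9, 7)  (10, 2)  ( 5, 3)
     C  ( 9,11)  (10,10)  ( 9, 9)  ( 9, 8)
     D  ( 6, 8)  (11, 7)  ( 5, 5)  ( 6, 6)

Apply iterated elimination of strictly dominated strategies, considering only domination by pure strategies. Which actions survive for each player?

P1 drop A (B beats it: P:10>4 Q:9>5 R:10>9 S:5>4)
P2 drop R (P beats it: B:5>2 C:11>9 D:8>5)
P2 drop S (P beats it: B:5>3 C:11>8 D:8>6)
P1→{B,C,D} P2→{P,Q}

Survivors P1:{B,C,D} P2:{P,Q}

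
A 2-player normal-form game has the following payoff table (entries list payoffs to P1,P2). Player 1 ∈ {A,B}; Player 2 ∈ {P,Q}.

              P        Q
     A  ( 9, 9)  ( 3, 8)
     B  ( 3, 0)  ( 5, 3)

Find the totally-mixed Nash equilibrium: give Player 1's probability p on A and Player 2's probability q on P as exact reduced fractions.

p=3/4, q=1/4

P1 indiff ⇒ q·9+(1-q)·3 = q·3+(1-q)·5 ⇒ q(6) = (1-q)(2) ⇒ q = 1/4
P2 indiff ⇒ p·9+(1-p)·0 = p·8+(1-p)·3 ⇒ p(1) = (1-p)(3) ⇒ p = 3/4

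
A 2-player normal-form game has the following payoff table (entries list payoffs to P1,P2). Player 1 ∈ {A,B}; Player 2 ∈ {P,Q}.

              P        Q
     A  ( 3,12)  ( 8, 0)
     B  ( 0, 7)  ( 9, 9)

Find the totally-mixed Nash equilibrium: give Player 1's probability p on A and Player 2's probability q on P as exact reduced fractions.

P1 mixes 1/7 on A; P2 mixes 1/4 on P

P1 indiff ⇒ q·3+(1-q)·8 = q·0+(1-q)·9 ⇒ q(3) = (1-q)(1) ⇒ q = 1/4
P2 indiff ⇒ p·12+(1-p)·7 = p·0+(1-p)·9 ⇒ p(12) = (1-p)(2) ⇒ p = 1/7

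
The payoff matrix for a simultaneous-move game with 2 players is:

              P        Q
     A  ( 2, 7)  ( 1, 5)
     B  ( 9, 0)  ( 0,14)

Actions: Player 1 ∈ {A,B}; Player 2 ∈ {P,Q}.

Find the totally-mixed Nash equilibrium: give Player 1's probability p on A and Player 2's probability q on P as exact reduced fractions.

P1 mixes 7/8 on A; P2 mixes 1/8 on P

P1 indiff ⇒ q·2+(1-q)·1 = q·9+(1-q)·0 ⇒ q(-7) = (1-q)(-1) ⇒ q = 1/8
P2 indiff ⇒ p·7+(1-p)·0 = p·5+(1-p)·14 ⇒ p(2) = (1-p)(14) ⇒ p = 7/8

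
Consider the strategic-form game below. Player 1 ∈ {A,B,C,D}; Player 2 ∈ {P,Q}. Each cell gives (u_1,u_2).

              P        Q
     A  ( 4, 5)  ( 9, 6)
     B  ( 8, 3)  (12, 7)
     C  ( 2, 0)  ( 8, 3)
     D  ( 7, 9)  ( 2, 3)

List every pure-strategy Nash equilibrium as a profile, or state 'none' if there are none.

PSNE = {(B,Q)}

(A,P): not NE [P1→B gives 8>4; P2→Q gives 6>5]
(A,Q): not NE [P1→B gives 12>9]
(B,P): not NE [P2→Q gives 7>3]
(B,Q): NE
(C,P): not NE [P1→B gives 8>2; P2→Q gives 3>0]
(C,Q): not NE [P1→B gives 12>8]
(D,P): not NE [P1→B gives 8>7]
(D,Q): not NE [P1→B gives 12>2; P2→P gives 9>3]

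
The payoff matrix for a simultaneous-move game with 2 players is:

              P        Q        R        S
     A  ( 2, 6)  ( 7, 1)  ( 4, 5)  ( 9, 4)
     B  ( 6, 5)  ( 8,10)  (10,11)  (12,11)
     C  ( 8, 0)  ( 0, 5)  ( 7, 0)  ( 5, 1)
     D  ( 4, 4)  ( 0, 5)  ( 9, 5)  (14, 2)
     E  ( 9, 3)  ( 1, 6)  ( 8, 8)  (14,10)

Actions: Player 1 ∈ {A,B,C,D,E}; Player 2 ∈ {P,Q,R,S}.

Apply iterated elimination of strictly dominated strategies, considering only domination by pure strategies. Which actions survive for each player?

P1 drop A (B beats it: P:6>2 Q:8>7 R:10>4 S:12>9)
P1 drop C (E beats it: P:9>8 Q:1>0 R:8>7 S:14>5)
P2 drop P (Q beats it: B:10>5 D:5>4 E:6>3)
P1→{B,D,E} P2→{Q,R,S}

IESDS → P1:{B,D,E} P2:{Q,R,S}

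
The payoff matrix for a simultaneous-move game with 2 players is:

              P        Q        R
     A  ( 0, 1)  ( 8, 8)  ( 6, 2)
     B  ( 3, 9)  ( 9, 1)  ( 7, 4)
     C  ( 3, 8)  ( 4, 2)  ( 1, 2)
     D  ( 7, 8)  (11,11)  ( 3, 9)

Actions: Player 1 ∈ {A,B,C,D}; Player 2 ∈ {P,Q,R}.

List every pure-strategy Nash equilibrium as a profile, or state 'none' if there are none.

(A,P): not NE [P1→D gives 7>0; P2→Q gives 8>1]
(A,Q): not NE [P1→D gives 11>8]
(A,R): not NE [P1→B gives 7>6; P2→Q gives 8>2]
(B,P): not NE [P1→D gives 7>3]
(B,Q): not NE [P1→D gives 11>9; P2→P gives 9>1]
(B,R): not NE [P2→P gives 9>4]
(C,P): not NE [P1→D gives 7>3]
(C,Q): not NE [P1→D gives 11>4; P2→P gives 8>2]
(C,R): not NE [P1→B gives 7>1; P2→P gives 8>2]
(D,P): not NE [P2→Q gives 11>8]
(D,Q): NE
(D,R): not NE [P1→B gives 7>3; P2→Q gives 11>9]

Nash profiles: (D,Q)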